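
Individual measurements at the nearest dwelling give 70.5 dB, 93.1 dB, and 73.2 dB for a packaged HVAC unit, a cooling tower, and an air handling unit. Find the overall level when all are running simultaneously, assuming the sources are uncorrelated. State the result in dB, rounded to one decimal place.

93.2 dB

Incoherent sources combine by intensity addition: L_total = 10·log₁₀(Σ 10^(L_i/10)).
Σ 10^(L/10) = 10^(70.5/10) + 10^(93.1/10) + 10^(73.2/10) = 2.074e+09.
L_total = 10·log₁₀(2.074e+09) = 93.17 dB.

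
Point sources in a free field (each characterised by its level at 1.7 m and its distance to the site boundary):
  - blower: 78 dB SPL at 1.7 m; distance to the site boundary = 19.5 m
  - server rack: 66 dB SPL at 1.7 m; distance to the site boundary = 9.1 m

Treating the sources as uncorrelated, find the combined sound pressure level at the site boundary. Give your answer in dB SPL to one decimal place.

First find each source's level at the receiver (point-source: −20·log₁₀(r/r_ref)), then combine on an intensity basis.
blower: 78 − 20·log₁₀(19.5/1.7) = 78 − 21.19 = 56.81 dB SPL.
server rack: 66 − 20·log₁₀(9.1/1.7) = 66 − 14.57 = 51.43 dB SPL.
Σ 10^(L/10) = 6.185e+05 → L_total = 10·log₁₀(6.185e+05) = 57.91 dB SPL.

57.9 dB SPL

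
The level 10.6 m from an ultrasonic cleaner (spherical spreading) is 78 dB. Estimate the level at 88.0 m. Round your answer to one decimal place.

59.6 dB

Point-source attenuation: ΔL = 20·log₁₀(r₂/r₁) = 20·log₁₀(88.0/10.6) = 18.384 dB.
L₂ = 78 − 20·log₁₀(88.0/10.6) = 78 − 18.384 = 59.62 dB.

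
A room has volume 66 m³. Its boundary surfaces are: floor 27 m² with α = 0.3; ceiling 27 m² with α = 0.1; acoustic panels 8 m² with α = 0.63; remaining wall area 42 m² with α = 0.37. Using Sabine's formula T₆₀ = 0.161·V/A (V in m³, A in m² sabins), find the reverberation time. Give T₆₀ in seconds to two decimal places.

0.34 s

Summing Sᵢαᵢ: 27·0.3 + 27·0.1 + 8·0.63 + 42·0.37 = 31.38 m².
T₆₀ = 0.161·V/A = 0.161·66/31.38 = 0.339 s.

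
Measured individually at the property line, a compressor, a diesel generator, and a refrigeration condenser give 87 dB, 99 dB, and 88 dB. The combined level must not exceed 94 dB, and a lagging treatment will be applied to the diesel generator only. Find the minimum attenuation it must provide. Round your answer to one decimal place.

7.6 dB

Fixed contribution from the other sources: Σ 10^(L/10) = 10^(87/10) + 10^(88/10) = 1.132e+09 (90.54 dB).
To meet 94 dB overall, the treated diesel generator may contribute at most 10^(94/10) − 1.132e+09 = 1.380e+09, i.e. 91.40 dB.
So the diesel generator must be reduced from 99 to 91.40 dB: IL = 7.60 dB.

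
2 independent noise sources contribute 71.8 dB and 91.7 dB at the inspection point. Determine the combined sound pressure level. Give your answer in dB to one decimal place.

91.7 dB

For uncorrelated sources the intensities add, so convert each level to linear form, sum, and take 10·log₁₀ of the total.
Σ 10^(L/10) = 10^(71.8/10) + 10^(91.7/10) = 1.494e+09.
L_total = 10·log₁₀(1.494e+09) = 91.74 dB.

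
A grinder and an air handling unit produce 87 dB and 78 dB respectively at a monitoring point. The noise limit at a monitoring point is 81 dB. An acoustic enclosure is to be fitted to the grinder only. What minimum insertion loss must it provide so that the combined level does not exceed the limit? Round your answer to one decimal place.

Everything except the grinder sums to 10^(78/10) = 6.310e+07 in linear terms, 78.00 dB.
To meet 81 dB overall, the treated grinder may contribute at most 10^(81/10) − 6.310e+07 = 6.280e+07, i.e. 77.98 dB.
So the grinder must be reduced from 87 to 77.98 dB: IL = 9.02 dB.

9.0 dB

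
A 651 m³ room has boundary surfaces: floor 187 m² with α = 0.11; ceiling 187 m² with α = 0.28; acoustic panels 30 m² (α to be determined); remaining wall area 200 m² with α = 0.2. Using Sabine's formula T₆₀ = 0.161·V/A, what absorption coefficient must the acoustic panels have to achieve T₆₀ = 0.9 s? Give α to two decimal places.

A = 0.161·V/T₆₀ = 0.161·651/0.9 = 116.46 m² sabins.
Absorption from the other surfaces = 187·0.11 + 187·0.28 + 200·0.2 = 112.93 m², so the acoustic panels must supply 3.53 m² over 30 m².
α = 3.53/30 = 0.118.

0.12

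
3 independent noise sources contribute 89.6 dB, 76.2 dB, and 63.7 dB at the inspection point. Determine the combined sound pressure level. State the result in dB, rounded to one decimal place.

Incoherent sources combine by intensity addition: L_total = 10·log₁₀(Σ 10^(L_i/10)).
Σ 10^(L/10) = 10^(89.6/10) + 10^(76.2/10) + 10^(63.7/10) = 9.560e+08.
L_total = 10·log₁₀(9.560e+08) = 89.80 dB.

89.8 dB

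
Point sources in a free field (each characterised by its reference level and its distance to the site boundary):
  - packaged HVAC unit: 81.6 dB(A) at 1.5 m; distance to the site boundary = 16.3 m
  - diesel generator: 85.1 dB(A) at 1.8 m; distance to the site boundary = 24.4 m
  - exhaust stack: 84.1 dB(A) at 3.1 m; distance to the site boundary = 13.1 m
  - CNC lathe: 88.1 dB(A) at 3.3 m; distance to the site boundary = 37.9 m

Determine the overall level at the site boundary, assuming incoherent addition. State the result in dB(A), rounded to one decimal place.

73.5 dB(A)

Propagate each source to the receiver with L = L_ref − 20·log₁₀(r/r_ref), then add intensities.
packaged HVAC unit: 81.6 − 20·log₁₀(16.3/1.5) = 81.6 − 20.72 = 60.88 dB(A).
diesel generator: 85.1 − 20·log₁₀(24.4/1.8) = 85.1 − 22.64 = 62.46 dB(A).
exhaust stack: 84.1 − 20·log₁₀(13.1/3.1) = 84.1 − 12.52 = 71.58 dB(A).
CNC lathe: 88.1 − 20·log₁₀(37.9/3.3) = 88.1 − 21.20 = 66.90 dB(A).
Σ 10^(L/10) = 2.227e+07 → L_total = 10·log₁₀(2.227e+07) = 73.48 dB(A).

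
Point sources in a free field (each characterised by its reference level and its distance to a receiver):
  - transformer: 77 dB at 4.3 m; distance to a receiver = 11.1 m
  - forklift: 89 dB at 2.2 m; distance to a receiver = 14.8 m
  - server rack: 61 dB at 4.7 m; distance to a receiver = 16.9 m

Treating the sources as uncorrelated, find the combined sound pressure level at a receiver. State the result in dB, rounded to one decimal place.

74.0 dB

Apply inverse-square spreading to bring every level to the receiver, then sum 10^(L/10).
transformer: 77 − 20·log₁₀(11.1/4.3) = 77 − 8.24 = 68.76 dB.
forklift: 89 − 20·log₁₀(14.8/2.2) = 89 − 16.56 = 72.44 dB.
server rack: 61 − 20·log₁₀(16.9/4.7) = 61 − 11.12 = 49.88 dB.
Σ 10^(L/10) = 2.517e+07 → L_total = 10·log₁₀(2.517e+07) = 74.01 dB.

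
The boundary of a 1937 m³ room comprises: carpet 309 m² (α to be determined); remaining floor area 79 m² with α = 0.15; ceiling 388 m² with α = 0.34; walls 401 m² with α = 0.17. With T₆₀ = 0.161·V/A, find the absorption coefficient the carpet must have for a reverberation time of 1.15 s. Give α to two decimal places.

0.19

Required total absorption A = 0.161·1937/1.15 = 271.18 m².
Absorption from the other surfaces = 79·0.15 + 388·0.34 + 401·0.17 = 211.94 m², so the carpet must supply 59.24 m² over 309 m².
α = 59.24/309 = 0.192.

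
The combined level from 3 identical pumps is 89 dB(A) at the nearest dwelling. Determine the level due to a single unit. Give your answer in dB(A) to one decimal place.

3 equal contributions raise the level by 10·log₁₀ 3 = 4.771 dB, so each unit alone gives 89 − 4.771.

84.2 dB(A)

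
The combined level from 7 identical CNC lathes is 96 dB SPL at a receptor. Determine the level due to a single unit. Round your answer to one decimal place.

87.5 dB SPL

For N identical incoherent sources L_total = L₁ + 10·log₁₀ N, so L₁ = 96 − 10·log₁₀(7) = 96 − 8.451.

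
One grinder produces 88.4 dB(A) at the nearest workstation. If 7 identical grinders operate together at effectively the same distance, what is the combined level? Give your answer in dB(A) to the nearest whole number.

97 dB(A)

With 7 equal, uncorrelated contributions the intensity is 7× that of one unit, giving a rise of 10·log₁₀ 7.
L_total = 88.4 + 10·log₁₀(7) = 88.4 + 8.451 = 96.85 dB(A).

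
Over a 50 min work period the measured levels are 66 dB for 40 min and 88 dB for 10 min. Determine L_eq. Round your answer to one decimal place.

Weight each interval's intensity by its duration and average over T = 50 min:
Σ tᵢ·10^(Lᵢ/10) = 40·10^(66/10) + 10·10^(88/10) = 6.469e+09.
L_eq = 10·log₁₀(6.469e+09/50) = 81.12 dB.

81.1 dB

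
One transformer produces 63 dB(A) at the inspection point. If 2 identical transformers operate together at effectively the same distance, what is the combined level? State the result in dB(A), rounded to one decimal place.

66.0 dB(A)

L_total = L₁ + 10·log₁₀ N for N identical incoherent sources.
L_total = 63 + 10·log₁₀(2) = 63 + 3.010 = 66.01 dB(A).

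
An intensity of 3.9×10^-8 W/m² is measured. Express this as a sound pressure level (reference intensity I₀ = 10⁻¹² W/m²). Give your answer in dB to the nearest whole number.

46 dB

L = 10·log₁₀(I/I₀) = 10·log₁₀(3.9×10^-8/10⁻¹²) = 10·log₁₀(3.9×10^4).
L = 10·(0.5911 + 4) = 45.91 dB.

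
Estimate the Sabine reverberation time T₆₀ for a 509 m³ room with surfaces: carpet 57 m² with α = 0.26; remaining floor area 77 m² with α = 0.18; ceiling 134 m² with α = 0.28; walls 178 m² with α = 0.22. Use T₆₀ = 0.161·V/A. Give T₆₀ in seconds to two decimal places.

0.78 s

Total absorption A = 57·0.26 + 77·0.18 + 134·0.28 + 178·0.22 = 105.36 m² sabins.
T₆₀ = 0.161·V/A = 0.161·509/105.36 = 0.778 s.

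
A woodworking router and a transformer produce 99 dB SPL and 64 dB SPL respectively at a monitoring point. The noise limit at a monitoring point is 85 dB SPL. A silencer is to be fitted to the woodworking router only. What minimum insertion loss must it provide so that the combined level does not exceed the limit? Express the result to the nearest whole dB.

Everything except the woodworking router sums to 10^(64/10) = 2.512e+06 in linear terms, 64.00 dB SPL.
To meet 85 dB SPL overall, the treated woodworking router may contribute at most 10^(85/10) − 2.512e+06 = 3.137e+08, i.e. 84.97 dB SPL.
So the woodworking router must be reduced from 99 to 84.97 dB SPL: IL = 14.03 dB.

14 dB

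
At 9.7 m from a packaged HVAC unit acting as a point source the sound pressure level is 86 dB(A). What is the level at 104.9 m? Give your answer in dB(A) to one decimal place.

65.3 dB(A)

Spherical spreading from a point source gives a 20·log₁₀(r₂/r₁) drop.
L₂ = 86 − 20·log₁₀(104.9/9.7) = 86 − 20.680 = 65.32 dB(A).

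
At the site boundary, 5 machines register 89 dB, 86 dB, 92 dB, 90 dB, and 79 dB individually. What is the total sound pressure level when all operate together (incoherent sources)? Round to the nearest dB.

96 dB

Incoherent sources combine by intensity addition: L_total = 10·log₁₀(Σ 10^(L_i/10)).
Σ 10^(L/10) = 10^(89/10) + 10^(86/10) + 10^(92/10) + 10^(90/10) + 10^(79/10) = 3.857e+09.
L_total = 10·log₁₀(3.857e+09) = 95.86 dB.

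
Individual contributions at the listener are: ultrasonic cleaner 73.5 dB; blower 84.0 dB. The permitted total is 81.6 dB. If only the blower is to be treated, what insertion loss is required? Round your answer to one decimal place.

3.1 dB

Everything except the blower sums to 10^(73.5/10) = 2.239e+07 in linear terms, 73.50 dB.
The limit corresponds to 10^(81.6/10) = 1.445e+08; subtracting the fixed part leaves 1.222e+08 for the blower, i.e. 80.87 dB.
Required insertion loss = 84.0 − 80.87 = 3.13 dB.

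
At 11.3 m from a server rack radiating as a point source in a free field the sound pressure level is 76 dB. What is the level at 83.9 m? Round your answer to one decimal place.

Point-source attenuation: ΔL = 20·log₁₀(r₂/r₁) = 20·log₁₀(83.9/11.3) = 17.414 dB.
L₂ = 76 − 20·log₁₀(83.9/11.3) = 76 − 17.414 = 58.59 dB.

58.6 dB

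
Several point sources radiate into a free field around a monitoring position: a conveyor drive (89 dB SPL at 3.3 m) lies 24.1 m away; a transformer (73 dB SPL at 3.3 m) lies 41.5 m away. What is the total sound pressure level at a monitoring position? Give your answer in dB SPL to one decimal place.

71.8 dB SPL

First find each source's level at the receiver (point-source: −20·log₁₀(r/r_ref)), then combine on an intensity basis.
conveyor drive: 89 − 20·log₁₀(24.1/3.3) = 89 − 17.27 = 71.73 dB SPL.
transformer: 73 − 20·log₁₀(41.5/3.3) = 73 − 21.99 = 51.01 dB SPL.
Σ 10^(L/10) = 1.502e+07 → L_total = 10·log₁₀(1.502e+07) = 71.77 dB SPL.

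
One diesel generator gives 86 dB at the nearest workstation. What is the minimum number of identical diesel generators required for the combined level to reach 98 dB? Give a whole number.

16

Need L₁ + 10·log₁₀ N ≥ 98, i.e. log₁₀ N ≥ 1.20.
N ≥ 10^(12.0/10) = 15.849, so N = 16.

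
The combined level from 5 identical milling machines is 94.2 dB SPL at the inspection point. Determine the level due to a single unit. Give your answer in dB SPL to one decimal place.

87.2 dB SPL

5 equal contributions raise the level by 10·log₁₀ 5 = 6.990 dB, so each unit alone gives 94.2 − 6.990.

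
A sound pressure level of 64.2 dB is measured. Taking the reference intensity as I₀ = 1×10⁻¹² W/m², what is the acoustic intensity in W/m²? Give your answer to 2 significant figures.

I/I₀ = 10^(64.2/10) = 2.63e+06, so I = 2.63e+06 × 10⁻¹² W/m².

2.6e-06 W/m²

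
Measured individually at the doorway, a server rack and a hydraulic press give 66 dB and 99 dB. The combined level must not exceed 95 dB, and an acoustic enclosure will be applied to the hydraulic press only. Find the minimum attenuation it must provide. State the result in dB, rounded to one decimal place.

4.0 dB

The untreated sources together contribute 10^(66/10) = 3.981e+06, i.e. 66.00 dB.
The limit corresponds to 10^(95/10) = 3.162e+09; subtracting the fixed part leaves 3.158e+09 for the hydraulic press, i.e. 94.99 dB.
Required insertion loss = 99 − 94.99 = 4.01 dB.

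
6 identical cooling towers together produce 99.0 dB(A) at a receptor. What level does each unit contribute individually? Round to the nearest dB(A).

Dividing the total intensity by 6 lowers the level by 10·log₁₀ 6 = 7.782 dB: L₁ = 99.0 − 7.782.

91 dB(A)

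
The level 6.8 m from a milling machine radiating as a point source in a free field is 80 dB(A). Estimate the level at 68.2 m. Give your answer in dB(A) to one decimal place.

Spherical spreading from a point source gives a 20·log₁₀(r₂/r₁) drop.
L₂ = 80 − 20·log₁₀(68.2/6.8) = 80 − 20.026 = 59.97 dB(A).

60.0 dB(A)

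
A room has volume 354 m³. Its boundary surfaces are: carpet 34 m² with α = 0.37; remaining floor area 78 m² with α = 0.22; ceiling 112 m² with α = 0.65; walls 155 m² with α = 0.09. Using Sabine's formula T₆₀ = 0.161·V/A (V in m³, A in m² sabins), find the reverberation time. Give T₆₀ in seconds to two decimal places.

Summing Sᵢαᵢ: 34·0.37 + 78·0.22 + 112·0.65 + 155·0.09 = 116.49 m².
T₆₀ = 0.161·V/A = 0.161·354/116.49 = 0.489 s.

0.49 s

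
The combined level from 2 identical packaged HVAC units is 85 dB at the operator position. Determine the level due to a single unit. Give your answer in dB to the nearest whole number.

For N identical incoherent sources L_total = L₁ + 10·log₁₀ N, so L₁ = 85 − 10·log₁₀(2) = 85 − 3.010.

82 dB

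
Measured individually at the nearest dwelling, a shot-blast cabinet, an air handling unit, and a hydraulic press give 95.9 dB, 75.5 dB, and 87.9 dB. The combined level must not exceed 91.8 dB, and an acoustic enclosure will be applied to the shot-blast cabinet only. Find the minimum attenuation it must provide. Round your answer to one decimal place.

Fixed contribution from the other sources: Σ 10^(L/10) = 10^(75.5/10) + 10^(87.9/10) = 6.521e+08 (88.14 dB).
To meet 91.8 dB overall, the treated shot-blast cabinet may contribute at most 10^(91.8/10) − 6.521e+08 = 8.615e+08, i.e. 89.35 dB.
So the shot-blast cabinet must be reduced from 95.9 to 89.35 dB: IL = 6.55 dB.

6.5 dB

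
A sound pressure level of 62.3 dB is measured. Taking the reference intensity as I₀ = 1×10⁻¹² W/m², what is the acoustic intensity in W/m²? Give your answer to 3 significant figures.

1.70e-06 W/m²

L = 10·log₁₀(I/I₀) ⇒ I = I₀·10^(L/10) = 10⁻¹² × 10^6.23.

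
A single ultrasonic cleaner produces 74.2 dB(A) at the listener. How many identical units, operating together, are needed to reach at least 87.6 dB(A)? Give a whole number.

The shortfall is 87.6 − 74.2 = 13.4 dB, and N units add 10·log₁₀ N, so need 10·log₁₀ N ≥ 13.4.
N ≥ 10^(13.4/10) = 21.878, so N = 22.

22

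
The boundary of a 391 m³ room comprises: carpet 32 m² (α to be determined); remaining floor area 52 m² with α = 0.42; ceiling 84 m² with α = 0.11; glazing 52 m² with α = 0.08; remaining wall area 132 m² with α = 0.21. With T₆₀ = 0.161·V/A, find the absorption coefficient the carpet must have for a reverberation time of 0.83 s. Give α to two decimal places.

0.40

Required total absorption A = 0.161·391/0.83 = 75.84 m².
Absorption from the other surfaces = 52·0.42 + 84·0.11 + 52·0.08 + 132·0.21 = 62.96 m², so the carpet must supply 12.88 m² over 32 m².
α = 12.88/32 = 0.403.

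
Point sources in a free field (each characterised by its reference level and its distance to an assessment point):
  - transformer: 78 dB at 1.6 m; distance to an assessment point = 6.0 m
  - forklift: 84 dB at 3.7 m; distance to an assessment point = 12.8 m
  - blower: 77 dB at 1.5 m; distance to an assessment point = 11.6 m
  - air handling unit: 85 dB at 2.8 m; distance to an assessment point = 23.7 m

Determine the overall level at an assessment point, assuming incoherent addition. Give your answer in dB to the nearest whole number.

75 dB

Apply inverse-square spreading to bring every level to the receiver, then sum 10^(L/10).
transformer: 78 − 20·log₁₀(6.0/1.6) = 78 − 11.48 = 66.52 dB.
forklift: 84 − 20·log₁₀(12.8/3.7) = 84 − 10.78 = 73.22 dB.
blower: 77 − 20·log₁₀(11.6/1.5) = 77 − 17.77 = 59.23 dB.
air handling unit: 85 − 20·log₁₀(23.7/2.8) = 85 − 18.55 = 66.45 dB.
Σ 10^(L/10) = 3.073e+07 → L_total = 10·log₁₀(3.073e+07) = 74.88 dB.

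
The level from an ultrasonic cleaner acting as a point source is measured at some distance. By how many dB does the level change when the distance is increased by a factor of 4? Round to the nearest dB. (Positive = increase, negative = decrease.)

-12 dB

A point source loses 6 dB per doubling of distance; generally ΔL = −20·log₁₀(r₂/r₁).
ΔL = −20·log₁₀(4) = -12.04 dB.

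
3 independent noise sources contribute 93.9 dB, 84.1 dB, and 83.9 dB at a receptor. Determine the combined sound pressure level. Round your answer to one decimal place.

94.7 dB

Incoherent sources combine by intensity addition: L_total = 10·log₁₀(Σ 10^(L_i/10)).
Σ 10^(L/10) = 10^(93.9/10) + 10^(84.1/10) + 10^(83.9/10) = 2.957e+09.
L_total = 10·log₁₀(2.957e+09) = 94.71 dB.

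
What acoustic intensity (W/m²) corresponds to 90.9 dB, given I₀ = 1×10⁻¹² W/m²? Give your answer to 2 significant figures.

L = 10·log₁₀(I/I₀) ⇒ I = I₀·10^(L/10) = 10⁻¹² × 10^9.09.

0.0012 W/m²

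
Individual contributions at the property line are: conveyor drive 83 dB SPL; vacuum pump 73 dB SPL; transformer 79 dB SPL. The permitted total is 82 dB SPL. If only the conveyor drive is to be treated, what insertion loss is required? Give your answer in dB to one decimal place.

Everything except the conveyor drive sums to 10^(73/10) + 10^(79/10) = 9.939e+07 in linear terms, 79.97 dB SPL.
To meet 82 dB SPL overall, the treated conveyor drive may contribute at most 10^(82/10) − 9.939e+07 = 5.910e+07, i.e. 77.72 dB SPL.
Required insertion loss = 83 − 77.72 = 5.28 dB.

5.3 dB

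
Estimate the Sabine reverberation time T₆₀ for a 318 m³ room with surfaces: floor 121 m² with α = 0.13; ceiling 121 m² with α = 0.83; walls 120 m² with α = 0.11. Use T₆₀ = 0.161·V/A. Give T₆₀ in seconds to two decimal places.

Summing Sᵢαᵢ: 121·0.13 + 121·0.83 + 120·0.11 = 129.36 m².
T₆₀ = 0.161 × 318 / 129.36 = 0.396 s.

0.40 s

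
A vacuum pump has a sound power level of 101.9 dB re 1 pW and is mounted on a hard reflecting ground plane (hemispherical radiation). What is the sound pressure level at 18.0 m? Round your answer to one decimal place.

The power spreads over a hemisphere of area 2π·r², so L_p = L_w − 10·log₁₀(2π·r²).
2π·r² = 2036 m², 10·log₁₀ of that is 33.087 dB.
L_p = 101.9 − 33.087 = 68.81 dB.

68.8 dB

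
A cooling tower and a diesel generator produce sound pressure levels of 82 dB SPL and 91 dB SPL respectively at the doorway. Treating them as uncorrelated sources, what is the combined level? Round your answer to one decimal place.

91.5 dB SPL

For uncorrelated sources the intensities add, so convert each level to linear form, sum, and take 10·log₁₀ of the total.
Σ 10^(L/10) = 10^(82/10) + 10^(91/10) = 1.417e+09.
L_total = 10·log₁₀(1.417e+09) = 91.51 dB SPL.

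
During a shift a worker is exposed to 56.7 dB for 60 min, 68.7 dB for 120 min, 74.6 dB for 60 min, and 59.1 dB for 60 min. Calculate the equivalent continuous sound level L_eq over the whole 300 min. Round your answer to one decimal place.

L_eq = 10·log₁₀[(1/T)·Σ tᵢ·10^(Lᵢ/10)] with T = 300 min.
Σ tᵢ·10^(Lᵢ/10) = 60·10^(56.7/10) + 120·10^(68.7/10) + 60·10^(74.6/10) + 60·10^(59.1/10) = 2.697e+09.
L_eq = 10·log₁₀(2.697e+09/300) = 69.54 dB.

69.5 dB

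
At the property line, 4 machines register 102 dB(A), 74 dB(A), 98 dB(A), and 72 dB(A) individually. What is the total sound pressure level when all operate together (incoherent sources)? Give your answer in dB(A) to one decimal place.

103.5 dB(A)

For uncorrelated sources the intensities add, so convert each level to linear form, sum, and take 10·log₁₀ of the total.
Σ 10^(L/10) = 10^(102/10) + 10^(74/10) + 10^(98/10) + 10^(72/10) = 2.220e+10.
L_total = 10·log₁₀(2.220e+10) = 103.46 dB(A).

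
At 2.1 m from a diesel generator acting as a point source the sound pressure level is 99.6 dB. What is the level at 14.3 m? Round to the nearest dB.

83 dB

Point-source attenuation: ΔL = 20·log₁₀(r₂/r₁) = 20·log₁₀(14.3/2.1) = 16.662 dB.
L₂ = 99.6 − 20·log₁₀(14.3/2.1) = 99.6 − 16.662 = 82.94 dB.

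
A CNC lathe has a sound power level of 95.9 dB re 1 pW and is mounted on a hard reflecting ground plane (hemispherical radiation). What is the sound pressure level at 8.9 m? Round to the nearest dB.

69 dB

Free-field hemispherical radiation: L_p = L_w − 10·log₁₀(2π·r²), r = 8.9 m.
2π·r² = 497.7 m², 10·log₁₀ of that is 26.970 dB.
L_p = 95.9 − 26.970 = 68.93 dB.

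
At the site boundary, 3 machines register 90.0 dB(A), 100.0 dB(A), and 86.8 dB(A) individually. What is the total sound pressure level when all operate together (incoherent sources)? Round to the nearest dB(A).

101 dB(A)

Incoherent sources combine by intensity addition: L_total = 10·log₁₀(Σ 10^(L_i/10)).
Σ 10^(L/10) = 10^(90.0/10) + 10^(100.0/10) + 10^(86.8/10) = 1.148e+10.
L_total = 10·log₁₀(1.148e+10) = 100.60 dB(A).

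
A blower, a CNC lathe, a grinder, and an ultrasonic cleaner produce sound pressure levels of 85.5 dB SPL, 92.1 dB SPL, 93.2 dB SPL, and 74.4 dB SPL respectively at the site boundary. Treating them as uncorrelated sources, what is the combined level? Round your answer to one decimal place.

Incoherent sources combine by intensity addition: L_total = 10·log₁₀(Σ 10^(L_i/10)).
Σ 10^(L/10) = 10^(85.5/10) + 10^(92.1/10) + 10^(93.2/10) + 10^(74.4/10) = 4.093e+09.
L_total = 10·log₁₀(4.093e+09) = 96.12 dB SPL.

96.1 dB SPL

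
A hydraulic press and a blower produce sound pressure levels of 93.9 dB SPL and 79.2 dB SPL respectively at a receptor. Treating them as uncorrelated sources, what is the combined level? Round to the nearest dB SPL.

Incoherent sources combine by intensity addition: L_total = 10·log₁₀(Σ 10^(L_i/10)).
Σ 10^(L/10) = 10^(93.9/10) + 10^(79.2/10) = 2.538e+09.
L_total = 10·log₁₀(2.538e+09) = 94.04 dB SPL.

94 dB SPL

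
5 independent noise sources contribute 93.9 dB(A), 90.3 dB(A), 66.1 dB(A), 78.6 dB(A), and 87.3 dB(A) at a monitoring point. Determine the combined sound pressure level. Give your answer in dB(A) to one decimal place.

For uncorrelated sources the intensities add, so convert each level to linear form, sum, and take 10·log₁₀ of the total.
Σ 10^(L/10) = 10^(93.9/10) + 10^(90.3/10) + 10^(66.1/10) + 10^(78.6/10) + 10^(87.3/10) = 4.140e+09.
L_total = 10·log₁₀(4.140e+09) = 96.17 dB(A).

96.2 dB(A)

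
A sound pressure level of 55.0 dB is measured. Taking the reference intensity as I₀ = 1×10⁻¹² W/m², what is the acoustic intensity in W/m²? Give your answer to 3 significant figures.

I = I₀·10^(L/10) = 10⁻¹² × 10^(55.0/10) = 10^(-6.500).

3.16e-07 W/m²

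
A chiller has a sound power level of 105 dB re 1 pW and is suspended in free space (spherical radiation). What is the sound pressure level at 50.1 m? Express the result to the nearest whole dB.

L_p = L_w − 10·log₁₀(4π·r²) with r = 50.1 m.
4π·r² = 3.154e+04 m², 10·log₁₀ of that is 44.989 dB.
L_p = 105 − 44.989 = 60.01 dB.

60 dB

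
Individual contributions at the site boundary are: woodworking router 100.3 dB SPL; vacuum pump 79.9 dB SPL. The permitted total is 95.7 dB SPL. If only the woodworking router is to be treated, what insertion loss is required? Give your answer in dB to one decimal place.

4.7 dB

The untreated sources together contribute 10^(79.9/10) = 9.772e+07, i.e. 79.90 dB SPL.
The limit corresponds to 10^(95.7/10) = 3.715e+09; subtracting the fixed part leaves 3.618e+09 for the woodworking router, i.e. 95.58 dB SPL.
Required insertion loss = 100.3 − 95.58 = 4.72 dB.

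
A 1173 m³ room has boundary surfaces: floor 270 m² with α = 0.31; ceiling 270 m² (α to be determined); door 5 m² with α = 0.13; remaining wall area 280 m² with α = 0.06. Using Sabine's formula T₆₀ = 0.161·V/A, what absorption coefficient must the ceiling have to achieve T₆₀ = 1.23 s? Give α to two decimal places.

Required total absorption A = 0.161·1173/1.23 = 153.54 m².
Absorption from the other surfaces = 270·0.31 + 5·0.13 + 280·0.06 = 101.15 m², so the ceiling must supply 52.39 m² over 270 m².
α = 52.39/270 = 0.194.

0.19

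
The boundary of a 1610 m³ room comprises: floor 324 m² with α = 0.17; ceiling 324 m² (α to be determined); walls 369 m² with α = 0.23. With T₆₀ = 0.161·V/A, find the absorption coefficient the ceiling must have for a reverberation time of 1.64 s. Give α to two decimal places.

0.06

Required total absorption A = 0.161·1610/1.64 = 158.05 m².
Absorption from the other surfaces = 324·0.17 + 369·0.23 = 139.95 m², so the ceiling must supply 18.10 m² over 324 m².
α = 18.10/324 = 0.056.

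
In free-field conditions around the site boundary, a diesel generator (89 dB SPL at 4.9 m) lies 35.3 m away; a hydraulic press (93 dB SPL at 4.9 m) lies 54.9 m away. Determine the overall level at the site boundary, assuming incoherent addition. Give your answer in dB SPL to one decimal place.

74.9 dB SPL

Propagate each source to the receiver with L = L_ref − 20·log₁₀(r/r_ref), then add intensities.
diesel generator: 89 − 20·log₁₀(35.3/4.9) = 89 − 17.15 = 71.85 dB SPL.
hydraulic press: 93 − 20·log₁₀(54.9/4.9) = 93 − 20.99 = 72.01 dB SPL.
Σ 10^(L/10) = 3.120e+07 → L_total = 10·log₁₀(3.120e+07) = 74.94 dB SPL.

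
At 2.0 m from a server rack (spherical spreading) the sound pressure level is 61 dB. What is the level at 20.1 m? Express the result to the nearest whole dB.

41 dB

For a point source, L₂ = L₁ − 20·log₁₀(r₂/r₁).
L₂ = 61 − 20·log₁₀(20.1/2.0) = 61 − 20.043 = 40.96 dB.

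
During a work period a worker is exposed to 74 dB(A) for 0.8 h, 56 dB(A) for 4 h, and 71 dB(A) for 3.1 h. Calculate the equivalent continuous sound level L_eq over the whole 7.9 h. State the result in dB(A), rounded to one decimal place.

L_eq = 10·log₁₀[(1/T)·Σ tᵢ·10^(Lᵢ/10)] with T = 7.9 h.
Σ tᵢ·10^(Lᵢ/10) = 0.8·10^(74/10) + 4·10^(56/10) + 3.1·10^(71/10) = 6.071e+07.
L_eq = 10·log₁₀(6.071e+07/7.9) = 68.86 dB(A).

68.9 dB(A)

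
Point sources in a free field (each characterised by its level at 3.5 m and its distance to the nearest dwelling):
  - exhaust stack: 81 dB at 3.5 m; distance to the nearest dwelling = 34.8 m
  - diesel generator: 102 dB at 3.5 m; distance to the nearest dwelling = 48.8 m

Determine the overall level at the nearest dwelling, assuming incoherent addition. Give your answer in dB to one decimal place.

Apply inverse-square spreading to bring every level to the receiver, then sum 10^(L/10).
exhaust stack: 81 − 20·log₁₀(34.8/3.5) = 81 − 19.95 = 61.05 dB.
diesel generator: 102 − 20·log₁₀(48.8/3.5) = 102 − 22.89 = 79.11 dB.
Σ 10^(L/10) = 8.280e+07 → L_total = 10·log₁₀(8.280e+07) = 79.18 dB.

79.2 dB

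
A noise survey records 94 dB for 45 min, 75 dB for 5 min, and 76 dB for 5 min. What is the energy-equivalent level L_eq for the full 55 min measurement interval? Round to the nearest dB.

93 dB

Weight each interval's intensity by its duration and average over T = 55 min:
Σ tᵢ·10^(Lᵢ/10) = 45·10^(94/10) + 5·10^(75/10) + 5·10^(76/10) = 1.134e+11.
L_eq = 10·log₁₀(1.134e+11/55) = 93.14 dB.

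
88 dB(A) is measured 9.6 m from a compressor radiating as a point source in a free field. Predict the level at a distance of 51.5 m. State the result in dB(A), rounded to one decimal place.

73.4 dB(A)

Spherical spreading from a point source gives a 20·log₁₀(r₂/r₁) drop.
L₂ = 88 − 20·log₁₀(51.5/9.6) = 88 − 14.591 = 73.41 dB(A).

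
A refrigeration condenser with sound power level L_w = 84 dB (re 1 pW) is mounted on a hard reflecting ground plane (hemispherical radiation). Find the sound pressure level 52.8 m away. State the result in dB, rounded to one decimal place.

41.6 dB

L_p = L_w − 10·log₁₀(2π·r²) with r = 52.8 m.
2π·r² = 1.752e+04 m², 10·log₁₀ of that is 42.434 dB.
L_p = 84 − 42.434 = 41.57 dB.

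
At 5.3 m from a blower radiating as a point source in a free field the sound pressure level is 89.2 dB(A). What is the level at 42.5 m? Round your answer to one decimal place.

71.1 dB(A)

Spherical spreading from a point source gives a 20·log₁₀(r₂/r₁) drop.
L₂ = 89.2 − 20·log₁₀(42.5/5.3) = 89.2 − 18.082 = 71.12 dB(A).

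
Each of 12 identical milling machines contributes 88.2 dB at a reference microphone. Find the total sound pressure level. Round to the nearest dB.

99 dB

N identical incoherent sources raise the level by 10·log₁₀ N.
L_total = 88.2 + 10·log₁₀(12) = 88.2 + 10.792 = 98.99 dB.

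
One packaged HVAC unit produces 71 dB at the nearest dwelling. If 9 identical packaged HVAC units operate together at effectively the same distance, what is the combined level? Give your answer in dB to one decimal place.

80.5 dB

N identical incoherent sources raise the level by 10·log₁₀ N.
L_total = 71 + 10·log₁₀(9) = 71 + 9.542 = 80.54 dB.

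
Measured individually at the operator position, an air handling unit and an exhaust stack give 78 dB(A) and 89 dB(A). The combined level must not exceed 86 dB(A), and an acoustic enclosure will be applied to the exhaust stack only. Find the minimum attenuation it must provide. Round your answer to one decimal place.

3.7 dB

The untreated sources together contribute 10^(78/10) = 6.310e+07, i.e. 78.00 dB(A).
The limit corresponds to 10^(86/10) = 3.981e+08; subtracting the fixed part leaves 3.350e+08 for the exhaust stack, i.e. 85.25 dB(A).
So the exhaust stack must be reduced from 89 to 85.25 dB(A): IL = 3.75 dB.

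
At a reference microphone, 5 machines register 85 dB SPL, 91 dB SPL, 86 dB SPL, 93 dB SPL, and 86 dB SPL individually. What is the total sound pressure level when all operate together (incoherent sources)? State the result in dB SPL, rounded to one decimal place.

96.4 dB SPL

For uncorrelated sources the intensities add, so convert each level to linear form, sum, and take 10·log₁₀ of the total.
Σ 10^(L/10) = 10^(85/10) + 10^(91/10) + 10^(86/10) + 10^(93/10) + 10^(86/10) = 4.367e+09.
L_total = 10·log₁₀(4.367e+09) = 96.40 dB SPL.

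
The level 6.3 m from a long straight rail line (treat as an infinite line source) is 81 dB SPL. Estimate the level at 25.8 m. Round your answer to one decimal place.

74.9 dB SPL

Line-source attenuation: ΔL = 10·log₁₀(r₂/r₁) = 10·log₁₀(25.8/6.3) = 6.123 dB.
L₂ = 81 − 10·log₁₀(25.8/6.3) = 81 − 6.123 = 74.88 dB SPL.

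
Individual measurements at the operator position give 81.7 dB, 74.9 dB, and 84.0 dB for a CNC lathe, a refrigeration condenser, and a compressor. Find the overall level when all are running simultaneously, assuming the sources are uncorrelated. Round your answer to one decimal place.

86.3 dB

Incoherent sources combine by intensity addition: L_total = 10·log₁₀(Σ 10^(L_i/10)).
Σ 10^(L/10) = 10^(81.7/10) + 10^(74.9/10) + 10^(84.0/10) = 4.300e+08.
L_total = 10·log₁₀(4.300e+08) = 86.33 dB.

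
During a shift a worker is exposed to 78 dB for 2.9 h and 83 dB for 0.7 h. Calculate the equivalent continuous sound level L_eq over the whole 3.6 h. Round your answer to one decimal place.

Weight each interval's intensity by its duration and average over T = 3.6 h:
Σ tᵢ·10^(Lᵢ/10) = 2.9·10^(78/10) + 0.7·10^(83/10) = 3.226e+08.
L_eq = 10·log₁₀(3.226e+08/3.6) = 79.52 dB.

79.5 dB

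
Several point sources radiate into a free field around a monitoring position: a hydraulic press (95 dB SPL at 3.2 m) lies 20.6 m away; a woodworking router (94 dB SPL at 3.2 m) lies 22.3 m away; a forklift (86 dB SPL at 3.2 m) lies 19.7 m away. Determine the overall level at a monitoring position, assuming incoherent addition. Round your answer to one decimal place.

81.4 dB SPL

Propagate each source to the receiver with L = L_ref − 20·log₁₀(r/r_ref), then add intensities.
hydraulic press: 95 − 20·log₁₀(20.6/3.2) = 95 − 16.17 = 78.83 dB SPL.
woodworking router: 94 − 20·log₁₀(22.3/3.2) = 94 − 16.86 = 77.14 dB SPL.
forklift: 86 − 20·log₁₀(19.7/3.2) = 86 − 15.79 = 70.21 dB SPL.
Σ 10^(L/10) = 1.385e+08 → L_total = 10·log₁₀(1.385e+08) = 81.42 dB SPL.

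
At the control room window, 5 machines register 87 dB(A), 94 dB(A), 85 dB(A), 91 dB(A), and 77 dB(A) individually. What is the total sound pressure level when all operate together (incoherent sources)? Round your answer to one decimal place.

96.7 dB(A)

For uncorrelated sources the intensities add, so convert each level to linear form, sum, and take 10·log₁₀ of the total.
Σ 10^(L/10) = 10^(87/10) + 10^(94/10) + 10^(85/10) + 10^(91/10) + 10^(77/10) = 4.638e+09.
L_total = 10·log₁₀(4.638e+09) = 96.66 dB(A).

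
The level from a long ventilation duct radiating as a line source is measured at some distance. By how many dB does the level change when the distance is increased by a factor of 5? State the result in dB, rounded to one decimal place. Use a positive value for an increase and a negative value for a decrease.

-7.0 dB

Line-source spreading: ΔL = −10·log₁₀(r₂/r₁).
ΔL = −10·log₁₀(5) = -6.99 dB.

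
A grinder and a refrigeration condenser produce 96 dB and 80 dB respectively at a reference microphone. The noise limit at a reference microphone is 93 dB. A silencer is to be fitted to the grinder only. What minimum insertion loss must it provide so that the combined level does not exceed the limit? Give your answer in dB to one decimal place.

3.2 dB

Fixed contribution from the other source: Σ 10^(L/10) = 10^(80/10) = 1.000e+08 (80.00 dB).
To meet 93 dB overall, the treated grinder may contribute at most 10^(93/10) − 1.000e+08 = 1.895e+09, i.e. 92.78 dB.
So the grinder must be reduced from 96 to 92.78 dB: IL = 3.22 dB.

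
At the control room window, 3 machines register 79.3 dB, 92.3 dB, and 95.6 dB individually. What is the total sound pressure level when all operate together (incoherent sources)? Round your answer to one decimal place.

97.3 dB

Incoherent sources combine by intensity addition: L_total = 10·log₁₀(Σ 10^(L_i/10)).
Σ 10^(L/10) = 10^(79.3/10) + 10^(92.3/10) + 10^(95.6/10) = 5.414e+09.
L_total = 10·log₁₀(5.414e+09) = 97.34 dB.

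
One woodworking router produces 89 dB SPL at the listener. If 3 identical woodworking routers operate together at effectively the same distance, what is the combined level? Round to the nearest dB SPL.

N identical incoherent sources raise the level by 10·log₁₀ N.
L_total = 89 + 10·log₁₀(3) = 89 + 4.771 = 93.77 dB SPL.

94 dB SPL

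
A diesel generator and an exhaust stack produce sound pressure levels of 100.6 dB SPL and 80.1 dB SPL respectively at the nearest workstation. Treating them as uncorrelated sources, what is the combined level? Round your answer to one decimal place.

100.6 dB SPL

For uncorrelated sources the intensities add, so convert each level to linear form, sum, and take 10·log₁₀ of the total.
Σ 10^(L/10) = 10^(100.6/10) + 10^(80.1/10) = 1.158e+10.
L_total = 10·log₁₀(1.158e+10) = 100.64 dB SPL.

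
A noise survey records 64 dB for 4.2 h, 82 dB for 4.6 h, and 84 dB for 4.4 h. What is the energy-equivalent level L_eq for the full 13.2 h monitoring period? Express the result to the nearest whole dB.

81 dB

The energy average is taken in the linear domain: L_eq = 10·log₁₀[(Σ tᵢ·10^(Lᵢ/10))/T], T = 13.2 h.
Σ tᵢ·10^(Lᵢ/10) = 4.2·10^(64/10) + 4.6·10^(82/10) + 4.4·10^(84/10) = 1.845e+09.
L_eq = 10·log₁₀(1.845e+09/13.2) = 81.45 dB.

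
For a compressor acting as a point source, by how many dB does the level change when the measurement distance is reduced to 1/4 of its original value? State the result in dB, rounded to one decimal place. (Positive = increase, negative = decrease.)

+12.0 dB

Point-source spreading: ΔL = −20·log₁₀(r₂/r₁).
ΔL = −20·log₁₀(0.25) = +12.04 dB.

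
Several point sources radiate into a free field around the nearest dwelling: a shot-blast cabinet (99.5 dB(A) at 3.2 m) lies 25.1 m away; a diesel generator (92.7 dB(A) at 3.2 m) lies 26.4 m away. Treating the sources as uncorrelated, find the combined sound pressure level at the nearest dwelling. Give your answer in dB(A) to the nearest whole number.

82 dB(A)

Apply inverse-square spreading to bring every level to the receiver, then sum 10^(L/10).
shot-blast cabinet: 99.5 − 20·log₁₀(25.1/3.2) = 99.5 − 17.89 = 81.61 dB(A).
diesel generator: 92.7 − 20·log₁₀(26.4/3.2) = 92.7 − 18.33 = 74.37 dB(A).
Σ 10^(L/10) = 1.722e+08 → L_total = 10·log₁₀(1.722e+08) = 82.36 dB(A).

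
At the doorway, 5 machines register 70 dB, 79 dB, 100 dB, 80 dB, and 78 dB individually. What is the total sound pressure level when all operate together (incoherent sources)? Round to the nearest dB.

For uncorrelated sources the intensities add, so convert each level to linear form, sum, and take 10·log₁₀ of the total.
Σ 10^(L/10) = 10^(70/10) + 10^(79/10) + 10^(100/10) + 10^(80/10) + 10^(78/10) = 1.025e+10.
L_total = 10·log₁₀(1.025e+10) = 100.11 dB.

100 dB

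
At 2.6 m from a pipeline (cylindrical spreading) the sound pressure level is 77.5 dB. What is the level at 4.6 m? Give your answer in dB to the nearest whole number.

Cylindrical spreading from a line source gives a 10·log₁₀(r₂/r₁) drop.
L₂ = 77.5 − 10·log₁₀(4.6/2.6) = 77.5 − 2.478 = 75.02 dB.

75 dB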